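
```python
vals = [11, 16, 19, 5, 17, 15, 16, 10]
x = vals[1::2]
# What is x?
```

vals has length 8. The slice vals[1::2] selects indices [1, 3, 5, 7] (1->16, 3->5, 5->15, 7->10), giving [16, 5, 15, 10].

[16, 5, 15, 10]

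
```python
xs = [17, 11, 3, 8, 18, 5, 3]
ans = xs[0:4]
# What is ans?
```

xs has length 7. The slice xs[0:4] selects indices [0, 1, 2, 3] (0->17, 1->11, 2->3, 3->8), giving [17, 11, 3, 8].

[17, 11, 3, 8]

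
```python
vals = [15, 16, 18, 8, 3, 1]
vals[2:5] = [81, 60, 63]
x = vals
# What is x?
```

vals starts as [15, 16, 18, 8, 3, 1] (length 6). The slice vals[2:5] covers indices [2, 3, 4] with values [18, 8, 3]. Replacing that slice with [81, 60, 63] (same length) produces [15, 16, 81, 60, 63, 1].

[15, 16, 81, 60, 63, 1]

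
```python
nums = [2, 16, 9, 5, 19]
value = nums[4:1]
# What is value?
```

nums has length 5. The slice nums[4:1] resolves to an empty index range, so the result is [].

[]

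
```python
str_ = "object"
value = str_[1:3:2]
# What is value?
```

str_ has length 6. The slice str_[1:3:2] selects indices [1] (1->'b'), giving 'b'.

'b'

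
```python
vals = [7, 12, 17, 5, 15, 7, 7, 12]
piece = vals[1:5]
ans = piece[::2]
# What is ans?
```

vals has length 8. The slice vals[1:5] selects indices [1, 2, 3, 4] (1->12, 2->17, 3->5, 4->15), giving [12, 17, 5, 15]. So piece = [12, 17, 5, 15]. piece has length 4. The slice piece[::2] selects indices [0, 2] (0->12, 2->5), giving [12, 5].

[12, 5]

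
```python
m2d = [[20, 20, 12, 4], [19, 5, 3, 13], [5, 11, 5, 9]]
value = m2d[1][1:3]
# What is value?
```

m2d[1] = [19, 5, 3, 13]. m2d[1] has length 4. The slice m2d[1][1:3] selects indices [1, 2] (1->5, 2->3), giving [5, 3].

[5, 3]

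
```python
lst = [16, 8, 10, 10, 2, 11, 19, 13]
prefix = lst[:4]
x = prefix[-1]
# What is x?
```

lst has length 8. The slice lst[:4] selects indices [0, 1, 2, 3] (0->16, 1->8, 2->10, 3->10), giving [16, 8, 10, 10]. So prefix = [16, 8, 10, 10]. Then prefix[-1] = 10.

10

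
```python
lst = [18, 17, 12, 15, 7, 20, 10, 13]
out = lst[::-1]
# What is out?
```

lst has length 8. The slice lst[::-1] selects indices [7, 6, 5, 4, 3, 2, 1, 0] (7->13, 6->10, 5->20, 4->7, 3->15, 2->12, 1->17, 0->18), giving [13, 10, 20, 7, 15, 12, 17, 18].

[13, 10, 20, 7, 15, 12, 17, 18]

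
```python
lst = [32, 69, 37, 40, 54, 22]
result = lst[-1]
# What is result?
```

lst has length 6. Negative index -1 maps to positive index 6 + (-1) = 5. lst[5] = 22.

22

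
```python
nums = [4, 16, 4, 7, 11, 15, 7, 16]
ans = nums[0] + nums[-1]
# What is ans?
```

nums has length 8. nums[0] = 4.
nums has length 8. Negative index -1 maps to positive index 8 + (-1) = 7. nums[7] = 16.
Sum: 4 + 16 = 20.

20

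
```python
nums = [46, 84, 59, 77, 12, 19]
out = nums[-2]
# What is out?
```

nums has length 6. Negative index -2 maps to positive index 6 + (-2) = 4. nums[4] = 12.

12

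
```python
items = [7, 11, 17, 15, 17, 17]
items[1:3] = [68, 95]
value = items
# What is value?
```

items starts as [7, 11, 17, 15, 17, 17] (length 6). The slice items[1:3] covers indices [1, 2] with values [11, 17]. Replacing that slice with [68, 95] (same length) produces [7, 68, 95, 15, 17, 17].

[7, 68, 95, 15, 17, 17]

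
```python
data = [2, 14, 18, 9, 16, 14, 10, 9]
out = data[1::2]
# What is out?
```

data has length 8. The slice data[1::2] selects indices [1, 3, 5, 7] (1->14, 3->9, 5->14, 7->9), giving [14, 9, 14, 9].

[14, 9, 14, 9]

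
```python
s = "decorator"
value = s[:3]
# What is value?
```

s has length 9. The slice s[:3] selects indices [0, 1, 2] (0->'d', 1->'e', 2->'c'), giving 'dec'.

'dec'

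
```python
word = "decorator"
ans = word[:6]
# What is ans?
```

word has length 9. The slice word[:6] selects indices [0, 1, 2, 3, 4, 5] (0->'d', 1->'e', 2->'c', 3->'o', 4->'r', 5->'a'), giving 'decora'.

'decora'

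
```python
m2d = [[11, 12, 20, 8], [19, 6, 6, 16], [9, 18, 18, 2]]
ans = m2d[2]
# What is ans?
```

m2d has 3 rows. Row 2 is [9, 18, 18, 2].

[9, 18, 18, 2]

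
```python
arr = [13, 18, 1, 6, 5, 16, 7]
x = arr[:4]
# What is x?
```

arr has length 7. The slice arr[:4] selects indices [0, 1, 2, 3] (0->13, 1->18, 2->1, 3->6), giving [13, 18, 1, 6].

[13, 18, 1, 6]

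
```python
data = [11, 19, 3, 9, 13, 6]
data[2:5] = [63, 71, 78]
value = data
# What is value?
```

data starts as [11, 19, 3, 9, 13, 6] (length 6). The slice data[2:5] covers indices [2, 3, 4] with values [3, 9, 13]. Replacing that slice with [63, 71, 78] (same length) produces [11, 19, 63, 71, 78, 6].

[11, 19, 63, 71, 78, 6]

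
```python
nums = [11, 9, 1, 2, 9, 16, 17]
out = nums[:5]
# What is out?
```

nums has length 7. The slice nums[:5] selects indices [0, 1, 2, 3, 4] (0->11, 1->9, 2->1, 3->2, 4->9), giving [11, 9, 1, 2, 9].

[11, 9, 1, 2, 9]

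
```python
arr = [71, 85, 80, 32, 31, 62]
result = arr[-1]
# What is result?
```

arr has length 6. Negative index -1 maps to positive index 6 + (-1) = 5. arr[5] = 62.

62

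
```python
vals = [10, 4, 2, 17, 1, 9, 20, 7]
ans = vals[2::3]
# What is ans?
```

vals has length 8. The slice vals[2::3] selects indices [2, 5] (2->2, 5->9), giving [2, 9].

[2, 9]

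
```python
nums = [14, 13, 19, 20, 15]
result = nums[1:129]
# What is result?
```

nums has length 5. The slice nums[1:129] selects indices [1, 2, 3, 4] (1->13, 2->19, 3->20, 4->15), giving [13, 19, 20, 15].

[13, 19, 20, 15]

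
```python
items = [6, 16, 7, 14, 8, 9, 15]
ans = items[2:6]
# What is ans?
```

items has length 7. The slice items[2:6] selects indices [2, 3, 4, 5] (2->7, 3->14, 4->8, 5->9), giving [7, 14, 8, 9].

[7, 14, 8, 9]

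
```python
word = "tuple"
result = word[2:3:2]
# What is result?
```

word has length 5. The slice word[2:3:2] selects indices [2] (2->'p'), giving 'p'.

'p'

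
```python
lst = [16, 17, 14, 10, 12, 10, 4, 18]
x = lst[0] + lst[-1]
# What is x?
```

lst has length 8. lst[0] = 16.
lst has length 8. Negative index -1 maps to positive index 8 + (-1) = 7. lst[7] = 18.
Sum: 16 + 18 = 34.

34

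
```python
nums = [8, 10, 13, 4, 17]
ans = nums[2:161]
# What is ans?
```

nums has length 5. The slice nums[2:161] selects indices [2, 3, 4] (2->13, 3->4, 4->17), giving [13, 4, 17].

[13, 4, 17]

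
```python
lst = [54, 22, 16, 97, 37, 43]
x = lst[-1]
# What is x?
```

lst has length 6. Negative index -1 maps to positive index 6 + (-1) = 5. lst[5] = 43.

43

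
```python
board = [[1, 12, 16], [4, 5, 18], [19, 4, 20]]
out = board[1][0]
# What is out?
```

board[1] = [4, 5, 18]. Taking column 0 of that row yields 4.

4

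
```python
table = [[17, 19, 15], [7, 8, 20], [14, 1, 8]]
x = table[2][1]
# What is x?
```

table[2] = [14, 1, 8]. Taking column 1 of that row yields 1.

1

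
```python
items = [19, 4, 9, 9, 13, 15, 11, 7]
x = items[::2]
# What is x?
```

items has length 8. The slice items[::2] selects indices [0, 2, 4, 6] (0->19, 2->9, 4->13, 6->11), giving [19, 9, 13, 11].

[19, 9, 13, 11]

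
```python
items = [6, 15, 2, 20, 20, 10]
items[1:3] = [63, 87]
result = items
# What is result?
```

items starts as [6, 15, 2, 20, 20, 10] (length 6). The slice items[1:3] covers indices [1, 2] with values [15, 2]. Replacing that slice with [63, 87] (same length) produces [6, 63, 87, 20, 20, 10].

[6, 63, 87, 20, 20, 10]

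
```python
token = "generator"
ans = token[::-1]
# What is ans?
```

token has length 9. The slice token[::-1] selects indices [8, 7, 6, 5, 4, 3, 2, 1, 0] (8->'r', 7->'o', 6->'t', 5->'a', 4->'r', 3->'e', 2->'n', 1->'e', 0->'g'), giving 'rotareneg'.

'rotareneg'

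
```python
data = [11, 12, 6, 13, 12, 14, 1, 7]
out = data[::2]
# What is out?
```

data has length 8. The slice data[::2] selects indices [0, 2, 4, 6] (0->11, 2->6, 4->12, 6->1), giving [11, 6, 12, 1].

[11, 6, 12, 1]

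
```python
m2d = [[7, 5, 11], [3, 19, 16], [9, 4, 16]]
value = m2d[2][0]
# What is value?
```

m2d[2] = [9, 4, 16]. Taking column 0 of that row yields 9.

9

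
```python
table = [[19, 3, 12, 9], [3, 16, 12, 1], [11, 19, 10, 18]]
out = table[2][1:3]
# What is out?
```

table[2] = [11, 19, 10, 18]. table[2] has length 4. The slice table[2][1:3] selects indices [1, 2] (1->19, 2->10), giving [19, 10].

[19, 10]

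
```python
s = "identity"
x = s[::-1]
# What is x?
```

s has length 8. The slice s[::-1] selects indices [7, 6, 5, 4, 3, 2, 1, 0] (7->'y', 6->'t', 5->'i', 4->'t', 3->'n', 2->'e', 1->'d', 0->'i'), giving 'ytitnedi'.

'ytitnedi'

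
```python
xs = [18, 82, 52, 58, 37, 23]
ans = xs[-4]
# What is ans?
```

xs has length 6. Negative index -4 maps to positive index 6 + (-4) = 2. xs[2] = 52.

52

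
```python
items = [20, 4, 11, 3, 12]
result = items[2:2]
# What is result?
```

items has length 5. The slice items[2:2] resolves to an empty index range, so the result is [].

[]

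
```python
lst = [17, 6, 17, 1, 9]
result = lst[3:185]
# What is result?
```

lst has length 5. The slice lst[3:185] selects indices [3, 4] (3->1, 4->9), giving [1, 9].

[1, 9]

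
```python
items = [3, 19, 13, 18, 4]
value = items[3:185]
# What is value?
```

items has length 5. The slice items[3:185] selects indices [3, 4] (3->18, 4->4), giving [18, 4].

[18, 4]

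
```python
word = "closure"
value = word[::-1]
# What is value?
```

word has length 7. The slice word[::-1] selects indices [6, 5, 4, 3, 2, 1, 0] (6->'e', 5->'r', 4->'u', 3->'s', 2->'o', 1->'l', 0->'c'), giving 'erusolc'.

'erusolc'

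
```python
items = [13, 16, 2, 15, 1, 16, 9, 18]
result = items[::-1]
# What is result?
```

items has length 8. The slice items[::-1] selects indices [7, 6, 5, 4, 3, 2, 1, 0] (7->18, 6->9, 5->16, 4->1, 3->15, 2->2, 1->16, 0->13), giving [18, 9, 16, 1, 15, 2, 16, 13].

[18, 9, 16, 1, 15, 2, 16, 13]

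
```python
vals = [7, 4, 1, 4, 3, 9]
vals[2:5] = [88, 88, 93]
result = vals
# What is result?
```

vals starts as [7, 4, 1, 4, 3, 9] (length 6). The slice vals[2:5] covers indices [2, 3, 4] with values [1, 4, 3]. Replacing that slice with [88, 88, 93] (same length) produces [7, 4, 88, 88, 93, 9].

[7, 4, 88, 88, 93, 9]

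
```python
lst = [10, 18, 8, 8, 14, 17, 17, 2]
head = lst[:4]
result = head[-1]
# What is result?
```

lst has length 8. The slice lst[:4] selects indices [0, 1, 2, 3] (0->10, 1->18, 2->8, 3->8), giving [10, 18, 8, 8]. So head = [10, 18, 8, 8]. Then head[-1] = 8.

8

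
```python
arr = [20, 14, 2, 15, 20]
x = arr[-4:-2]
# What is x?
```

arr has length 5. The slice arr[-4:-2] selects indices [1, 2] (1->14, 2->2), giving [14, 2].

[14, 2]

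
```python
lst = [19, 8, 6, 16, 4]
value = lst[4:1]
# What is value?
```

lst has length 5. The slice lst[4:1] resolves to an empty index range, so the result is [].

[]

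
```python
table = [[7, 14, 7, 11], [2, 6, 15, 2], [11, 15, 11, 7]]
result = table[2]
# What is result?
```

table has 3 rows. Row 2 is [11, 15, 11, 7].

[11, 15, 11, 7]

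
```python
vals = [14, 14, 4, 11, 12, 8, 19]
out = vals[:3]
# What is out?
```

vals has length 7. The slice vals[:3] selects indices [0, 1, 2] (0->14, 1->14, 2->4), giving [14, 14, 4].

[14, 14, 4]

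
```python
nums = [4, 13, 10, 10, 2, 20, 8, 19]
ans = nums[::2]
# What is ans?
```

nums has length 8. The slice nums[::2] selects indices [0, 2, 4, 6] (0->4, 2->10, 4->2, 6->8), giving [4, 10, 2, 8].

[4, 10, 2, 8]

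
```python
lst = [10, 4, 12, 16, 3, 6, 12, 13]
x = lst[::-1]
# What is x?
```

lst has length 8. The slice lst[::-1] selects indices [7, 6, 5, 4, 3, 2, 1, 0] (7->13, 6->12, 5->6, 4->3, 3->16, 2->12, 1->4, 0->10), giving [13, 12, 6, 3, 16, 12, 4, 10].

[13, 12, 6, 3, 16, 12, 4, 10]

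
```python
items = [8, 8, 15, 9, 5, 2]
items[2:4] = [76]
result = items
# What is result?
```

items starts as [8, 8, 15, 9, 5, 2] (length 6). The slice items[2:4] covers indices [2, 3] with values [15, 9]. Replacing that slice with [76] (different length) produces [8, 8, 76, 5, 2].

[8, 8, 76, 5, 2]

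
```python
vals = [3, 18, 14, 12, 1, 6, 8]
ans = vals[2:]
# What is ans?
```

vals has length 7. The slice vals[2:] selects indices [2, 3, 4, 5, 6] (2->14, 3->12, 4->1, 5->6, 6->8), giving [14, 12, 1, 6, 8].

[14, 12, 1, 6, 8]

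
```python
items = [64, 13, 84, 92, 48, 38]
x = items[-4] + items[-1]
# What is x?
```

items has length 6. Negative index -4 maps to positive index 6 + (-4) = 2. items[2] = 84.
items has length 6. Negative index -1 maps to positive index 6 + (-1) = 5. items[5] = 38.
Sum: 84 + 38 = 122.

122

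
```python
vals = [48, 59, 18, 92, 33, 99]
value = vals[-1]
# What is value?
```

vals has length 6. Negative index -1 maps to positive index 6 + (-1) = 5. vals[5] = 99.

99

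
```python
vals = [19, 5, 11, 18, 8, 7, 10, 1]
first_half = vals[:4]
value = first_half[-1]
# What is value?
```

vals has length 8. The slice vals[:4] selects indices [0, 1, 2, 3] (0->19, 1->5, 2->11, 3->18), giving [19, 5, 11, 18]. So first_half = [19, 5, 11, 18]. Then first_half[-1] = 18.

18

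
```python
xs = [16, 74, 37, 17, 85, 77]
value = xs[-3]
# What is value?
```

xs has length 6. Negative index -3 maps to positive index 6 + (-3) = 3. xs[3] = 17.

17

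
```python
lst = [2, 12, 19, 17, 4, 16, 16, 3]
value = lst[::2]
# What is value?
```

lst has length 8. The slice lst[::2] selects indices [0, 2, 4, 6] (0->2, 2->19, 4->4, 6->16), giving [2, 19, 4, 16].

[2, 19, 4, 16]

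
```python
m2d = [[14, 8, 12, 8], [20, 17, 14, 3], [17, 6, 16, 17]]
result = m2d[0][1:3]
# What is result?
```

m2d[0] = [14, 8, 12, 8]. m2d[0] has length 4. The slice m2d[0][1:3] selects indices [1, 2] (1->8, 2->12), giving [8, 12].

[8, 12]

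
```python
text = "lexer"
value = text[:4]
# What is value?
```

text has length 5. The slice text[:4] selects indices [0, 1, 2, 3] (0->'l', 1->'e', 2->'x', 3->'e'), giving 'lexe'.

'lexe'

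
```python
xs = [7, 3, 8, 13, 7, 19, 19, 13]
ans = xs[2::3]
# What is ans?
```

xs has length 8. The slice xs[2::3] selects indices [2, 5] (2->8, 5->19), giving [8, 19].

[8, 19]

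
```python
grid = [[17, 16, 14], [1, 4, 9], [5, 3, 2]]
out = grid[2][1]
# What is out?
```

grid[2] = [5, 3, 2]. Taking column 1 of that row yields 3.

3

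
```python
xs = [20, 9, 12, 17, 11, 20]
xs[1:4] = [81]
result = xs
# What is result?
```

xs starts as [20, 9, 12, 17, 11, 20] (length 6). The slice xs[1:4] covers indices [1, 2, 3] with values [9, 12, 17]. Replacing that slice with [81] (different length) produces [20, 81, 11, 20].

[20, 81, 11, 20]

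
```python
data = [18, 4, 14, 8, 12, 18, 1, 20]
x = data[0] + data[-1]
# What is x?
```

data has length 8. data[0] = 18.
data has length 8. Negative index -1 maps to positive index 8 + (-1) = 7. data[7] = 20.
Sum: 18 + 20 = 38.

38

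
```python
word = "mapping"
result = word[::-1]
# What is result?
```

word has length 7. The slice word[::-1] selects indices [6, 5, 4, 3, 2, 1, 0] (6->'g', 5->'n', 4->'i', 3->'p', 2->'p', 1->'a', 0->'m'), giving 'gnippam'.

'gnippam'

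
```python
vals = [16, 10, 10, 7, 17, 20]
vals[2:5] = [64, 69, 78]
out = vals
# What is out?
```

vals starts as [16, 10, 10, 7, 17, 20] (length 6). The slice vals[2:5] covers indices [2, 3, 4] with values [10, 7, 17]. Replacing that slice with [64, 69, 78] (same length) produces [16, 10, 64, 69, 78, 20].

[16, 10, 64, 69, 78, 20]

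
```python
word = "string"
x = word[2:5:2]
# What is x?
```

word has length 6. The slice word[2:5:2] selects indices [2, 4] (2->'r', 4->'n'), giving 'rn'.

'rn'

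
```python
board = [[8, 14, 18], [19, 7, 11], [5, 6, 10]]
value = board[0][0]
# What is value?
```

board[0] = [8, 14, 18]. Taking column 0 of that row yields 8.

8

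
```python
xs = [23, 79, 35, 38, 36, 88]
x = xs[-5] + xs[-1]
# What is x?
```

xs has length 6. Negative index -5 maps to positive index 6 + (-5) = 1. xs[1] = 79.
xs has length 6. Negative index -1 maps to positive index 6 + (-1) = 5. xs[5] = 88.
Sum: 79 + 88 = 167.

167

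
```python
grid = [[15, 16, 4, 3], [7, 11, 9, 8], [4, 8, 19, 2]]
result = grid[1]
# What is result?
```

grid has 3 rows. Row 1 is [7, 11, 9, 8].

[7, 11, 9, 8]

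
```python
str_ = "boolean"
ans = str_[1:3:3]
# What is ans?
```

str_ has length 7. The slice str_[1:3:3] selects indices [1] (1->'o'), giving 'o'.

'o'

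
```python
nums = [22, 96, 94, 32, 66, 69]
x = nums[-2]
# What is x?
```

nums has length 6. Negative index -2 maps to positive index 6 + (-2) = 4. nums[4] = 66.

66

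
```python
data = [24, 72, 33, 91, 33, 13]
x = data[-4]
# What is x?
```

data has length 6. Negative index -4 maps to positive index 6 + (-4) = 2. data[2] = 33.

33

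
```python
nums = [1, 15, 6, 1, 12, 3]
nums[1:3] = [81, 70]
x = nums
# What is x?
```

nums starts as [1, 15, 6, 1, 12, 3] (length 6). The slice nums[1:3] covers indices [1, 2] with values [15, 6]. Replacing that slice with [81, 70] (same length) produces [1, 81, 70, 1, 12, 3].

[1, 81, 70, 1, 12, 3]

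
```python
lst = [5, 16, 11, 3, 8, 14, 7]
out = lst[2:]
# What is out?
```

lst has length 7. The slice lst[2:] selects indices [2, 3, 4, 5, 6] (2->11, 3->3, 4->8, 5->14, 6->7), giving [11, 3, 8, 14, 7].

[11, 3, 8, 14, 7]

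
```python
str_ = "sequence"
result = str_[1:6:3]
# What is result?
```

str_ has length 8. The slice str_[1:6:3] selects indices [1, 4] (1->'e', 4->'e'), giving 'ee'.

'ee'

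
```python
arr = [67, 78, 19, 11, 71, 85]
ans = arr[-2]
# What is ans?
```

arr has length 6. Negative index -2 maps to positive index 6 + (-2) = 4. arr[4] = 71.

71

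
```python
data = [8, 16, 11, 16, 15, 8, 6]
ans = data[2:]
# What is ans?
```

data has length 7. The slice data[2:] selects indices [2, 3, 4, 5, 6] (2->11, 3->16, 4->15, 5->8, 6->6), giving [11, 16, 15, 8, 6].

[11, 16, 15, 8, 6]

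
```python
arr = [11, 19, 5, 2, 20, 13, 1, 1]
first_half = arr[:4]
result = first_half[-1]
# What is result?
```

arr has length 8. The slice arr[:4] selects indices [0, 1, 2, 3] (0->11, 1->19, 2->5, 3->2), giving [11, 19, 5, 2]. So first_half = [11, 19, 5, 2]. Then first_half[-1] = 2.

2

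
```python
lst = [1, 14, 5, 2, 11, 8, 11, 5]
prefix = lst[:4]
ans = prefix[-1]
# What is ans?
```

lst has length 8. The slice lst[:4] selects indices [0, 1, 2, 3] (0->1, 1->14, 2->5, 3->2), giving [1, 14, 5, 2]. So prefix = [1, 14, 5, 2]. Then prefix[-1] = 2.

2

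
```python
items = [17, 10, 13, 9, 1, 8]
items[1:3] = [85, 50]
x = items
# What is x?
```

items starts as [17, 10, 13, 9, 1, 8] (length 6). The slice items[1:3] covers indices [1, 2] with values [10, 13]. Replacing that slice with [85, 50] (same length) produces [17, 85, 50, 9, 1, 8].

[17, 85, 50, 9, 1, 8]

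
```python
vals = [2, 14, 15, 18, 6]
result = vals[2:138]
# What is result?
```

vals has length 5. The slice vals[2:138] selects indices [2, 3, 4] (2->15, 3->18, 4->6), giving [15, 18, 6].

[15, 18, 6]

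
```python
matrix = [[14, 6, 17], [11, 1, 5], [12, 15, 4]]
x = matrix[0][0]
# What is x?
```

matrix[0] = [14, 6, 17]. Taking column 0 of that row yields 14.

14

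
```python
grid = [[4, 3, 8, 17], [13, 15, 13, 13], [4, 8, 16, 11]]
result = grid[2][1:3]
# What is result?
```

grid[2] = [4, 8, 16, 11]. grid[2] has length 4. The slice grid[2][1:3] selects indices [1, 2] (1->8, 2->16), giving [8, 16].

[8, 16]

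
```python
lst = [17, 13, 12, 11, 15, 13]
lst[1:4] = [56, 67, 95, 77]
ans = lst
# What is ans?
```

lst starts as [17, 13, 12, 11, 15, 13] (length 6). The slice lst[1:4] covers indices [1, 2, 3] with values [13, 12, 11]. Replacing that slice with [56, 67, 95, 77] (different length) produces [17, 56, 67, 95, 77, 15, 13].

[17, 56, 67, 95, 77, 15, 13]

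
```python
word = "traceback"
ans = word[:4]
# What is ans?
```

word has length 9. The slice word[:4] selects indices [0, 1, 2, 3] (0->'t', 1->'r', 2->'a', 3->'c'), giving 'trac'.

'trac'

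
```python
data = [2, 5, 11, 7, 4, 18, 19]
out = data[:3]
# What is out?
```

data has length 7. The slice data[:3] selects indices [0, 1, 2] (0->2, 1->5, 2->11), giving [2, 5, 11].

[2, 5, 11]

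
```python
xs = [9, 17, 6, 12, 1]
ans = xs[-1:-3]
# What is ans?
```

xs has length 5. The slice xs[-1:-3] resolves to an empty index range, so the result is [].

[]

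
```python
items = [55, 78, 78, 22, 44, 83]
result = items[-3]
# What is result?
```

items has length 6. Negative index -3 maps to positive index 6 + (-3) = 3. items[3] = 22.

22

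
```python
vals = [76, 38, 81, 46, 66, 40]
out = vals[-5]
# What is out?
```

vals has length 6. Negative index -5 maps to positive index 6 + (-5) = 1. vals[1] = 38.

38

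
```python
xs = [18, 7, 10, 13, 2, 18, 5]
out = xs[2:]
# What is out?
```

xs has length 7. The slice xs[2:] selects indices [2, 3, 4, 5, 6] (2->10, 3->13, 4->2, 5->18, 6->5), giving [10, 13, 2, 18, 5].

[10, 13, 2, 18, 5]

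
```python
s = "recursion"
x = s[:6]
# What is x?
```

s has length 9. The slice s[:6] selects indices [0, 1, 2, 3, 4, 5] (0->'r', 1->'e', 2->'c', 3->'u', 4->'r', 5->'s'), giving 'recurs'.

'recurs'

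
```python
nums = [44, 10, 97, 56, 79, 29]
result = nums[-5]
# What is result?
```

nums has length 6. Negative index -5 maps to positive index 6 + (-5) = 1. nums[1] = 10.

10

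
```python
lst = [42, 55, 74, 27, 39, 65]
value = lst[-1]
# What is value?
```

lst has length 6. Negative index -1 maps to positive index 6 + (-1) = 5. lst[5] = 65.

65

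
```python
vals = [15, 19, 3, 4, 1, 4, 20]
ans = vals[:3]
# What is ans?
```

vals has length 7. The slice vals[:3] selects indices [0, 1, 2] (0->15, 1->19, 2->3), giving [15, 19, 3].

[15, 19, 3]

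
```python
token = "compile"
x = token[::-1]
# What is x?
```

token has length 7. The slice token[::-1] selects indices [6, 5, 4, 3, 2, 1, 0] (6->'e', 5->'l', 4->'i', 3->'p', 2->'m', 1->'o', 0->'c'), giving 'elipmoc'.

'elipmoc'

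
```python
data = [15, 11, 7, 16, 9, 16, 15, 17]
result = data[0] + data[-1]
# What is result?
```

data has length 8. data[0] = 15.
data has length 8. Negative index -1 maps to positive index 8 + (-1) = 7. data[7] = 17.
Sum: 15 + 17 = 32.

32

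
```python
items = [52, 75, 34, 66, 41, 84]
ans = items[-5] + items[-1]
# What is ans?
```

items has length 6. Negative index -5 maps to positive index 6 + (-5) = 1. items[1] = 75.
items has length 6. Negative index -1 maps to positive index 6 + (-1) = 5. items[5] = 84.
Sum: 75 + 84 = 159.

159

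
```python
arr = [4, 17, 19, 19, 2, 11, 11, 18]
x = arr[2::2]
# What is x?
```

arr has length 8. The slice arr[2::2] selects indices [2, 4, 6] (2->19, 4->2, 6->11), giving [19, 2, 11].

[19, 2, 11]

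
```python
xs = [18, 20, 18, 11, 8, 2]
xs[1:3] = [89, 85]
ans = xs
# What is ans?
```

xs starts as [18, 20, 18, 11, 8, 2] (length 6). The slice xs[1:3] covers indices [1, 2] with values [20, 18]. Replacing that slice with [89, 85] (same length) produces [18, 89, 85, 11, 8, 2].

[18, 89, 85, 11, 8, 2]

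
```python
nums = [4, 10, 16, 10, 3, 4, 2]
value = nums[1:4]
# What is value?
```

nums has length 7. The slice nums[1:4] selects indices [1, 2, 3] (1->10, 2->16, 3->10), giving [10, 16, 10].

[10, 16, 10]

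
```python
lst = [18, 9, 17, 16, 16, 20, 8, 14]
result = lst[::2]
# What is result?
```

lst has length 8. The slice lst[::2] selects indices [0, 2, 4, 6] (0->18, 2->17, 4->16, 6->8), giving [18, 17, 16, 8].

[18, 17, 16, 8]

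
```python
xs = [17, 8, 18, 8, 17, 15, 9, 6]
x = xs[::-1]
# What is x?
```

xs has length 8. The slice xs[::-1] selects indices [7, 6, 5, 4, 3, 2, 1, 0] (7->6, 6->9, 5->15, 4->17, 3->8, 2->18, 1->8, 0->17), giving [6, 9, 15, 17, 8, 18, 8, 17].

[6, 9, 15, 17, 8, 18, 8, 17]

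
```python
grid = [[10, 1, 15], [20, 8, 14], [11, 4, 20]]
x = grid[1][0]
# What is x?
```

grid[1] = [20, 8, 14]. Taking column 0 of that row yields 20.

20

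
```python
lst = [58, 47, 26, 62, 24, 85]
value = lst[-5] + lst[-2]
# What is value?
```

lst has length 6. Negative index -5 maps to positive index 6 + (-5) = 1. lst[1] = 47.
lst has length 6. Negative index -2 maps to positive index 6 + (-2) = 4. lst[4] = 24.
Sum: 47 + 24 = 71.

71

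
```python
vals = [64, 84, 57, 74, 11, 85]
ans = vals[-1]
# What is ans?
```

vals has length 6. Negative index -1 maps to positive index 6 + (-1) = 5. vals[5] = 85.

85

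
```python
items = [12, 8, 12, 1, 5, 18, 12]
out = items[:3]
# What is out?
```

items has length 7. The slice items[:3] selects indices [0, 1, 2] (0->12, 1->8, 2->12), giving [12, 8, 12].

[12, 8, 12]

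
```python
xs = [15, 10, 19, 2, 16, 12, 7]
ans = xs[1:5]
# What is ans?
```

xs has length 7. The slice xs[1:5] selects indices [1, 2, 3, 4] (1->10, 2->19, 3->2, 4->16), giving [10, 19, 2, 16].

[10, 19, 2, 16]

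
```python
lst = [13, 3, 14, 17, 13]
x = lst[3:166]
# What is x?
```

lst has length 5. The slice lst[3:166] selects indices [3, 4] (3->17, 4->13), giving [17, 13].

[17, 13]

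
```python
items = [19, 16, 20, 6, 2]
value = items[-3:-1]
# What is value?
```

items has length 5. The slice items[-3:-1] selects indices [2, 3] (2->20, 3->6), giving [20, 6].

[20, 6]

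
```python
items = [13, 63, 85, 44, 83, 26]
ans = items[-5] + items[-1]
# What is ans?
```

items has length 6. Negative index -5 maps to positive index 6 + (-5) = 1. items[1] = 63.
items has length 6. Negative index -1 maps to positive index 6 + (-1) = 5. items[5] = 26.
Sum: 63 + 26 = 89.

89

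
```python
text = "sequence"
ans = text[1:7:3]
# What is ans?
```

text has length 8. The slice text[1:7:3] selects indices [1, 4] (1->'e', 4->'e'), giving 'ee'.

'ee'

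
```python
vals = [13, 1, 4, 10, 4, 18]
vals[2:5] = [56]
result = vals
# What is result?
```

vals starts as [13, 1, 4, 10, 4, 18] (length 6). The slice vals[2:5] covers indices [2, 3, 4] with values [4, 10, 4]. Replacing that slice with [56] (different length) produces [13, 1, 56, 18].

[13, 1, 56, 18]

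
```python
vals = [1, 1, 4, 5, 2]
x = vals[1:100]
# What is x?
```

vals has length 5. The slice vals[1:100] selects indices [1, 2, 3, 4] (1->1, 2->4, 3->5, 4->2), giving [1, 4, 5, 2].

[1, 4, 5, 2]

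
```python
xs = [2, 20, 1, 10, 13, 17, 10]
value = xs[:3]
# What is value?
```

xs has length 7. The slice xs[:3] selects indices [0, 1, 2] (0->2, 1->20, 2->1), giving [2, 20, 1].

[2, 20, 1]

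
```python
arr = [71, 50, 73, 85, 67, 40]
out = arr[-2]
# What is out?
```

arr has length 6. Negative index -2 maps to positive index 6 + (-2) = 4. arr[4] = 67.

67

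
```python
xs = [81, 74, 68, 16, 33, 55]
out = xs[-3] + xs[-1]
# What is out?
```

xs has length 6. Negative index -3 maps to positive index 6 + (-3) = 3. xs[3] = 16.
xs has length 6. Negative index -1 maps to positive index 6 + (-1) = 5. xs[5] = 55.
Sum: 16 + 55 = 71.

71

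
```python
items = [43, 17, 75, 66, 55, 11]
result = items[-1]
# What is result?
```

items has length 6. Negative index -1 maps to positive index 6 + (-1) = 5. items[5] = 11.

11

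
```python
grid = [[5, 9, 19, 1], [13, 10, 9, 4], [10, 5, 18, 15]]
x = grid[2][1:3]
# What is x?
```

grid[2] = [10, 5, 18, 15]. grid[2] has length 4. The slice grid[2][1:3] selects indices [1, 2] (1->5, 2->18), giving [5, 18].

[5, 18]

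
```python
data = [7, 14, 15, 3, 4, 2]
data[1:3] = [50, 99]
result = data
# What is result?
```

data starts as [7, 14, 15, 3, 4, 2] (length 6). The slice data[1:3] covers indices [1, 2] with values [14, 15]. Replacing that slice with [50, 99] (same length) produces [7, 50, 99, 3, 4, 2].

[7, 50, 99, 3, 4, 2]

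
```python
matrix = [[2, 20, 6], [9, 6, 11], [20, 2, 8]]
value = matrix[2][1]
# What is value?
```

matrix[2] = [20, 2, 8]. Taking column 1 of that row yields 2.

2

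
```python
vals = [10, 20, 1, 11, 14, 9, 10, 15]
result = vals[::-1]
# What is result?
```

vals has length 8. The slice vals[::-1] selects indices [7, 6, 5, 4, 3, 2, 1, 0] (7->15, 6->10, 5->9, 4->14, 3->11, 2->1, 1->20, 0->10), giving [15, 10, 9, 14, 11, 1, 20, 10].

[15, 10, 9, 14, 11, 1, 20, 10]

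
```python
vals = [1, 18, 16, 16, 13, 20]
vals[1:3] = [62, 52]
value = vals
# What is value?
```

vals starts as [1, 18, 16, 16, 13, 20] (length 6). The slice vals[1:3] covers indices [1, 2] with values [18, 16]. Replacing that slice with [62, 52] (same length) produces [1, 62, 52, 16, 13, 20].

[1, 62, 52, 16, 13, 20]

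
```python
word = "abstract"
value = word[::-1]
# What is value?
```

word has length 8. The slice word[::-1] selects indices [7, 6, 5, 4, 3, 2, 1, 0] (7->'t', 6->'c', 5->'a', 4->'r', 3->'t', 2->'s', 1->'b', 0->'a'), giving 'tcartsba'.

'tcartsba'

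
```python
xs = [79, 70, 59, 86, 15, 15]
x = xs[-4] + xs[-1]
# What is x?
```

xs has length 6. Negative index -4 maps to positive index 6 + (-4) = 2. xs[2] = 59.
xs has length 6. Negative index -1 maps to positive index 6 + (-1) = 5. xs[5] = 15.
Sum: 59 + 15 = 74.

74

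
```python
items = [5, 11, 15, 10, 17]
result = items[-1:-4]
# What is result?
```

items has length 5. The slice items[-1:-4] resolves to an empty index range, so the result is [].

[]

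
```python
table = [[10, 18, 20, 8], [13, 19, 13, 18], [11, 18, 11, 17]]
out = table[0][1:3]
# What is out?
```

table[0] = [10, 18, 20, 8]. table[0] has length 4. The slice table[0][1:3] selects indices [1, 2] (1->18, 2->20), giving [18, 20].

[18, 20]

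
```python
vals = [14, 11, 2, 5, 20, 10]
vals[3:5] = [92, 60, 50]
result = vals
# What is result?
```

vals starts as [14, 11, 2, 5, 20, 10] (length 6). The slice vals[3:5] covers indices [3, 4] with values [5, 20]. Replacing that slice with [92, 60, 50] (different length) produces [14, 11, 2, 92, 60, 50, 10].

[14, 11, 2, 92, 60, 50, 10]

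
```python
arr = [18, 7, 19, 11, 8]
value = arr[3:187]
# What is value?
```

arr has length 5. The slice arr[3:187] selects indices [3, 4] (3->11, 4->8), giving [11, 8].

[11, 8]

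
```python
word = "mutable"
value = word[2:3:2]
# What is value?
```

word has length 7. The slice word[2:3:2] selects indices [2] (2->'t'), giving 't'.

't'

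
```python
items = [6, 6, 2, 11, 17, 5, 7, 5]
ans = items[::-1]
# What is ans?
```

items has length 8. The slice items[::-1] selects indices [7, 6, 5, 4, 3, 2, 1, 0] (7->5, 6->7, 5->5, 4->17, 3->11, 2->2, 1->6, 0->6), giving [5, 7, 5, 17, 11, 2, 6, 6].

[5, 7, 5, 17, 11, 2, 6, 6]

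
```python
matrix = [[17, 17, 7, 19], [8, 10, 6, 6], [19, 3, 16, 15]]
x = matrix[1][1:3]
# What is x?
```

matrix[1] = [8, 10, 6, 6]. matrix[1] has length 4. The slice matrix[1][1:3] selects indices [1, 2] (1->10, 2->6), giving [10, 6].

[10, 6]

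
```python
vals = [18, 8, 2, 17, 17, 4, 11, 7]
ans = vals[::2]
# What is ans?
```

vals has length 8. The slice vals[::2] selects indices [0, 2, 4, 6] (0->18, 2->2, 4->17, 6->11), giving [18, 2, 17, 11].

[18, 2, 17, 11]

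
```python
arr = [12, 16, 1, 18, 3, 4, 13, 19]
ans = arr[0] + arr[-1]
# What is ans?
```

arr has length 8. arr[0] = 12.
arr has length 8. Negative index -1 maps to positive index 8 + (-1) = 7. arr[7] = 19.
Sum: 12 + 19 = 31.

31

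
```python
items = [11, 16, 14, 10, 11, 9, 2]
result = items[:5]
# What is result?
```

items has length 7. The slice items[:5] selects indices [0, 1, 2, 3, 4] (0->11, 1->16, 2->14, 3->10, 4->11), giving [11, 16, 14, 10, 11].

[11, 16, 14, 10, 11]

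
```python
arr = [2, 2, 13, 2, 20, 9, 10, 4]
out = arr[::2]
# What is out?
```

arr has length 8. The slice arr[::2] selects indices [0, 2, 4, 6] (0->2, 2->13, 4->20, 6->10), giving [2, 13, 20, 10].

[2, 13, 20, 10]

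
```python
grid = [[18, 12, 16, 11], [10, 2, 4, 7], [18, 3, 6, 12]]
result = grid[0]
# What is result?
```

grid has 3 rows. Row 0 is [18, 12, 16, 11].

[18, 12, 16, 11]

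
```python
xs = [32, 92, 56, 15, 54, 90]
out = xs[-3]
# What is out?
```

xs has length 6. Negative index -3 maps to positive index 6 + (-3) = 3. xs[3] = 15.

15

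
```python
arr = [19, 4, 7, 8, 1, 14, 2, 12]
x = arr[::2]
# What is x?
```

arr has length 8. The slice arr[::2] selects indices [0, 2, 4, 6] (0->19, 2->7, 4->1, 6->2), giving [19, 7, 1, 2].

[19, 7, 1, 2]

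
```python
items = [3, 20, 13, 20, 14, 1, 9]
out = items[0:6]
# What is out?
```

items has length 7. The slice items[0:6] selects indices [0, 1, 2, 3, 4, 5] (0->3, 1->20, 2->13, 3->20, 4->14, 5->1), giving [3, 20, 13, 20, 14, 1].

[3, 20, 13, 20, 14, 1]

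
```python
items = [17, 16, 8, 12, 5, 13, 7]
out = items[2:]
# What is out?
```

items has length 7. The slice items[2:] selects indices [2, 3, 4, 5, 6] (2->8, 3->12, 4->5, 5->13, 6->7), giving [8, 12, 5, 13, 7].

[8, 12, 5, 13, 7]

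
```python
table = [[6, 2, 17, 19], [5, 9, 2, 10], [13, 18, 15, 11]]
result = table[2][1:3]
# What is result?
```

table[2] = [13, 18, 15, 11]. table[2] has length 4. The slice table[2][1:3] selects indices [1, 2] (1->18, 2->15), giving [18, 15].

[18, 15]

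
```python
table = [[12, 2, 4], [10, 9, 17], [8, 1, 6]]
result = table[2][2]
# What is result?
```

table[2] = [8, 1, 6]. Taking column 2 of that row yields 6.

6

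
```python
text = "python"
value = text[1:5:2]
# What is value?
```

text has length 6. The slice text[1:5:2] selects indices [1, 3] (1->'y', 3->'h'), giving 'yh'.

'yh'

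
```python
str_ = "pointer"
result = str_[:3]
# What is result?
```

str_ has length 7. The slice str_[:3] selects indices [0, 1, 2] (0->'p', 1->'o', 2->'i'), giving 'poi'.

'poi'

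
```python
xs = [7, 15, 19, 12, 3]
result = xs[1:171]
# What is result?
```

xs has length 5. The slice xs[1:171] selects indices [1, 2, 3, 4] (1->15, 2->19, 3->12, 4->3), giving [15, 19, 12, 3].

[15, 19, 12, 3]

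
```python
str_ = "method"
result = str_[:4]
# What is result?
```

str_ has length 6. The slice str_[:4] selects indices [0, 1, 2, 3] (0->'m', 1->'e', 2->'t', 3->'h'), giving 'meth'.

'meth'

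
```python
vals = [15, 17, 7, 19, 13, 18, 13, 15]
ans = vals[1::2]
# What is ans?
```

vals has length 8. The slice vals[1::2] selects indices [1, 3, 5, 7] (1->17, 3->19, 5->18, 7->15), giving [17, 19, 18, 15].

[17, 19, 18, 15]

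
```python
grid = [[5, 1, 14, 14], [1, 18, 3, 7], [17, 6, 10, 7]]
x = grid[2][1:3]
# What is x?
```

grid[2] = [17, 6, 10, 7]. grid[2] has length 4. The slice grid[2][1:3] selects indices [1, 2] (1->6, 2->10), giving [6, 10].

[6, 10]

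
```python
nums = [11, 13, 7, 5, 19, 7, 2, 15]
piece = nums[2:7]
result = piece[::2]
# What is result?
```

nums has length 8. The slice nums[2:7] selects indices [2, 3, 4, 5, 6] (2->7, 3->5, 4->19, 5->7, 6->2), giving [7, 5, 19, 7, 2]. So piece = [7, 5, 19, 7, 2]. piece has length 5. The slice piece[::2] selects indices [0, 2, 4] (0->7, 2->19, 4->2), giving [7, 19, 2].

[7, 19, 2]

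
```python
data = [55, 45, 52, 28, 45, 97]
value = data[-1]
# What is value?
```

data has length 6. Negative index -1 maps to positive index 6 + (-1) = 5. data[5] = 97.

97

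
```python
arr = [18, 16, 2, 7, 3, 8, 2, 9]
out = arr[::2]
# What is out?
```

arr has length 8. The slice arr[::2] selects indices [0, 2, 4, 6] (0->18, 2->2, 4->3, 6->2), giving [18, 2, 3, 2].

[18, 2, 3, 2]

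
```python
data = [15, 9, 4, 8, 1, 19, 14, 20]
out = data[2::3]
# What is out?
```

data has length 8. The slice data[2::3] selects indices [2, 5] (2->4, 5->19), giving [4, 19].

[4, 19]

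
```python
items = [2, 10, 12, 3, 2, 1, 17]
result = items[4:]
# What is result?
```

items has length 7. The slice items[4:] selects indices [4, 5, 6] (4->2, 5->1, 6->17), giving [2, 1, 17].

[2, 1, 17]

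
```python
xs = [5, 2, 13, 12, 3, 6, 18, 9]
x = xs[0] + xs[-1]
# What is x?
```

xs has length 8. xs[0] = 5.
xs has length 8. Negative index -1 maps to positive index 8 + (-1) = 7. xs[7] = 9.
Sum: 5 + 9 = 14.

14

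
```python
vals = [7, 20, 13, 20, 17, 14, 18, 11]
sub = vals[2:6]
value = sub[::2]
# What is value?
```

vals has length 8. The slice vals[2:6] selects indices [2, 3, 4, 5] (2->13, 3->20, 4->17, 5->14), giving [13, 20, 17, 14]. So sub = [13, 20, 17, 14]. sub has length 4. The slice sub[::2] selects indices [0, 2] (0->13, 2->17), giving [13, 17].

[13, 17]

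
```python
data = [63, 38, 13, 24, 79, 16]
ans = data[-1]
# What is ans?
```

data has length 6. Negative index -1 maps to positive index 6 + (-1) = 5. data[5] = 16.

16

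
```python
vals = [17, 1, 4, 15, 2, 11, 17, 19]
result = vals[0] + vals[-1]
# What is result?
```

vals has length 8. vals[0] = 17.
vals has length 8. Negative index -1 maps to positive index 8 + (-1) = 7. vals[7] = 19.
Sum: 17 + 19 = 36.

36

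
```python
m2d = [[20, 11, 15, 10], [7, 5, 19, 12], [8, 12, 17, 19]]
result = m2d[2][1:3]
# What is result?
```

m2d[2] = [8, 12, 17, 19]. m2d[2] has length 4. The slice m2d[2][1:3] selects indices [1, 2] (1->12, 2->17), giving [12, 17].

[12, 17]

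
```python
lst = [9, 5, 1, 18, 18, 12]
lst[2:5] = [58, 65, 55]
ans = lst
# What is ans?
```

lst starts as [9, 5, 1, 18, 18, 12] (length 6). The slice lst[2:5] covers indices [2, 3, 4] with values [1, 18, 18]. Replacing that slice with [58, 65, 55] (same length) produces [9, 5, 58, 65, 55, 12].

[9, 5, 58, 65, 55, 12]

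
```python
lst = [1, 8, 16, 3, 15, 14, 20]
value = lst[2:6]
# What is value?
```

lst has length 7. The slice lst[2:6] selects indices [2, 3, 4, 5] (2->16, 3->3, 4->15, 5->14), giving [16, 3, 15, 14].

[16, 3, 15, 14]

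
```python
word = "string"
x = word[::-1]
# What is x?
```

word has length 6. The slice word[::-1] selects indices [5, 4, 3, 2, 1, 0] (5->'g', 4->'n', 3->'i', 2->'r', 1->'t', 0->'s'), giving 'gnirts'.

'gnirts'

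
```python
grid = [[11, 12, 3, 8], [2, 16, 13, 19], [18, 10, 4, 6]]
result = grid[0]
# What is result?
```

grid has 3 rows. Row 0 is [11, 12, 3, 8].

[11, 12, 3, 8]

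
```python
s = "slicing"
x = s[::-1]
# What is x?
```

s has length 7. The slice s[::-1] selects indices [6, 5, 4, 3, 2, 1, 0] (6->'g', 5->'n', 4->'i', 3->'c', 2->'i', 1->'l', 0->'s'), giving 'gnicils'.

'gnicils'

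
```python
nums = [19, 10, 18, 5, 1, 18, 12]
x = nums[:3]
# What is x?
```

nums has length 7. The slice nums[:3] selects indices [0, 1, 2] (0->19, 1->10, 2->18), giving [19, 10, 18].

[19, 10, 18]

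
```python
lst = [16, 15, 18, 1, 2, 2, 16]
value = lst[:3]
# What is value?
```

lst has length 7. The slice lst[:3] selects indices [0, 1, 2] (0->16, 1->15, 2->18), giving [16, 15, 18].

[16, 15, 18]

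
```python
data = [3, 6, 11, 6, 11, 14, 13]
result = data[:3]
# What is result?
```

data has length 7. The slice data[:3] selects indices [0, 1, 2] (0->3, 1->6, 2->11), giving [3, 6, 11].

[3, 6, 11]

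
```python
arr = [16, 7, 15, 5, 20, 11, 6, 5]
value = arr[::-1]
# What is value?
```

arr has length 8. The slice arr[::-1] selects indices [7, 6, 5, 4, 3, 2, 1, 0] (7->5, 6->6, 5->11, 4->20, 3->5, 2->15, 1->7, 0->16), giving [5, 6, 11, 20, 5, 15, 7, 16].

[5, 6, 11, 20, 5, 15, 7, 16]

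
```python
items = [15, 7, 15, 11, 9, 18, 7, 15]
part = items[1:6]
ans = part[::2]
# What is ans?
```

items has length 8. The slice items[1:6] selects indices [1, 2, 3, 4, 5] (1->7, 2->15, 3->11, 4->9, 5->18), giving [7, 15, 11, 9, 18]. So part = [7, 15, 11, 9, 18]. part has length 5. The slice part[::2] selects indices [0, 2, 4] (0->7, 2->11, 4->18), giving [7, 11, 18].

[7, 11, 18]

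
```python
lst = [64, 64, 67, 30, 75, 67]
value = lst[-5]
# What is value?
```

lst has length 6. Negative index -5 maps to positive index 6 + (-5) = 1. lst[1] = 64.

64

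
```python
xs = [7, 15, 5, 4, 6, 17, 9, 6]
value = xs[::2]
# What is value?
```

xs has length 8. The slice xs[::2] selects indices [0, 2, 4, 6] (0->7, 2->5, 4->6, 6->9), giving [7, 5, 6, 9].

[7, 5, 6, 9]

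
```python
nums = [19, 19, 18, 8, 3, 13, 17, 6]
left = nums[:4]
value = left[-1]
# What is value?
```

nums has length 8. The slice nums[:4] selects indices [0, 1, 2, 3] (0->19, 1->19, 2->18, 3->8), giving [19, 19, 18, 8]. So left = [19, 19, 18, 8]. Then left[-1] = 8.

8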